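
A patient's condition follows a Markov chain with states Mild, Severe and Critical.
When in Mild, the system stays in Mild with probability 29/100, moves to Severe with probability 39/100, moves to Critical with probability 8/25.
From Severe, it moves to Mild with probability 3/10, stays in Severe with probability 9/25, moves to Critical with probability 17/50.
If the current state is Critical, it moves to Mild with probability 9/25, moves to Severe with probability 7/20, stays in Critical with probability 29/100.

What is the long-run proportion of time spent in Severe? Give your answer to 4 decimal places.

0.3663

Let the stationary distribution be π with π = πP and π_1 + π_2 + π_3 = 1.
π_1 = 0.29·π_1 + 0.3·π_2 + 0.36·π_3
π_2 = 0.39·π_1 + 0.36·π_2 + 0.35·π_3
Solving with the normalization constraint gives π = (0.3159, 0.3663, 0.3178).
So the stationary probability of Severe is 0.3663.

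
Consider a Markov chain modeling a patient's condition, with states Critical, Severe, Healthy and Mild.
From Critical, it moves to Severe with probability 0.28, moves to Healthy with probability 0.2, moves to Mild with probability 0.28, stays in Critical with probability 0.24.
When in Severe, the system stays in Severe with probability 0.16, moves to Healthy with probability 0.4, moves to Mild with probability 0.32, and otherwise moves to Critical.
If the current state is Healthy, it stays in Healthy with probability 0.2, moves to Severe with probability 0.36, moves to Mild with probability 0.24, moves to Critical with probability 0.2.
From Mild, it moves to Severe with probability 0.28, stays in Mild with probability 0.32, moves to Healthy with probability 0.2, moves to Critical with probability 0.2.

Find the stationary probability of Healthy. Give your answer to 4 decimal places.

Let the stationary distribution be π with π = πP and π_1 + π_2 + π_3 + π_4 = 1.
π_1 = 0.24·π_1 + 0.12·π_2 + 0.2·π_3 + 0.2·π_4
π_2 = 0.28·π_1 + 0.16·π_2 + 0.36·π_3 + 0.28·π_4
π_3 = 0.2·π_1 + 0.4·π_2 + 0.2·π_3 + 0.2·π_4
Solving with the normalization constraint gives π = (0.1860, 0.2681, 0.2536, 0.2923).
So the stationary probability of Healthy is 0.2536.

0.2536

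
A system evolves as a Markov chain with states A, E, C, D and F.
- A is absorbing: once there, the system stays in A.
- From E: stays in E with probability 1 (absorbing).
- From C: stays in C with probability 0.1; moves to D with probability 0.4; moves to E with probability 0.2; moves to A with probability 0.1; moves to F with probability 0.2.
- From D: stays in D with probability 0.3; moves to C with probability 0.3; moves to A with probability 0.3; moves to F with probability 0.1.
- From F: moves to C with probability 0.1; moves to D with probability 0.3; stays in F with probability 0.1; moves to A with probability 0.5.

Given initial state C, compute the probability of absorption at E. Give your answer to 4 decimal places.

Let h(s) be the probability of absorption at E starting from transient state s. Then h(E) = 1 and h(A) = 0. By first-step analysis:
h(C) = 0.1·0 + 0.2·1 + 0.1·h(C) + 0.4·h(D) + 0.2·h(F)
h(D) = 0.3·0 + 0.3·h(C) + 0.3·h(D) + 0.1·h(F)
h(F) = 0.5·0 + 0.1·h(C) + 0.3·h(D) + 0.1·h(F)
Solving: h(C) = 0.3030, h(D) = 0.1414, h(F) = 0.0808.
Starting from C, the probability is 0.3030.

0.3030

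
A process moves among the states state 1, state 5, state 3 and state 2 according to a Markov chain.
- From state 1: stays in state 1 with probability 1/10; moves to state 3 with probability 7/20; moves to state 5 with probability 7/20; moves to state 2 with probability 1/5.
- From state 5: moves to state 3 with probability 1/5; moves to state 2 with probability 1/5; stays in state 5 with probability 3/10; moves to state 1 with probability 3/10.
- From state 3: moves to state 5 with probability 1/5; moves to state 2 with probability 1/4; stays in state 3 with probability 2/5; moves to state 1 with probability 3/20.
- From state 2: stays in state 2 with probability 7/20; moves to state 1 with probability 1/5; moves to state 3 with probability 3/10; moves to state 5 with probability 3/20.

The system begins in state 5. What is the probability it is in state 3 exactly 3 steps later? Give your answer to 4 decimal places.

0.3135

Propagate the distribution vector 3 steps from state 5.
After 0 steps: (0.0000, 1.0000, 0.0000, 0.0000)
After 1 step: (0.3000, 0.3000, 0.2000, 0.2000)
After 2 steps: (0.1900, 0.2650, 0.3050, 0.2400)
After 3 steps: (0.1923, 0.2430, 0.3135, 0.2513)
P(in state 3 after 3 steps) = 0.3135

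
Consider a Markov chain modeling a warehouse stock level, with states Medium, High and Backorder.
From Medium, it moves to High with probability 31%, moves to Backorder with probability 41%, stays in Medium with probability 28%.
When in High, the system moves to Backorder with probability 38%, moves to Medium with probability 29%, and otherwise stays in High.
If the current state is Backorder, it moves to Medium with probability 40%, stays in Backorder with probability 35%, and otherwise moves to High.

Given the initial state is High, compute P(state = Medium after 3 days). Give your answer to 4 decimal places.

0.3282

Propagate the distribution vector 3 days from High.
After 0 days: (0.0000, 1.0000, 0.0000)
After 1 day: (0.2900, 0.3300, 0.3800)
After 2 days: (0.3289, 0.2938, 0.3773)
After 3 days: (0.3282, 0.2932, 0.3785)
P(in Medium after 3 days) = 0.3282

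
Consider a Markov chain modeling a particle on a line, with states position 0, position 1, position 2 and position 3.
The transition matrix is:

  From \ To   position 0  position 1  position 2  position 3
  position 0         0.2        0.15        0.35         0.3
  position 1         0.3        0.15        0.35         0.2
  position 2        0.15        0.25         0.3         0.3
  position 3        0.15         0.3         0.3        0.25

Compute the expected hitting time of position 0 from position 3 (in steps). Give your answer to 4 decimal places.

5.3449

Let t(s) be the expected number of steps to first reach position 0 from state s, with t(position 0) = 0. Conditioning on the first step:
t(position 1) = 1 + 0.15·t(position 1) + 0.35·t(position 2) + 0.2·t(position 3)
t(position 2) = 1 + 0.25·t(position 1) + 0.3·t(position 2) + 0.3·t(position 3)
t(position 3) = 1 + 0.3·t(position 1) + 0.3·t(position 2) + 0.25·t(position 3)
Solving: t(position 1) = 4.6493, t(position 2) = 5.3797, t(position 3) = 5.3449.
Expected steps from position 3 to position 0: 5.3449.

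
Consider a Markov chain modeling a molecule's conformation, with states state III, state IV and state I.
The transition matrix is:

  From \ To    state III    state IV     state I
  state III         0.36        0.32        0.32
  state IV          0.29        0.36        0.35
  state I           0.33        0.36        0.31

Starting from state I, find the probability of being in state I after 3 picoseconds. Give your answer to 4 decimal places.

Propagate the distribution vector 3 picoseconds from state I.
After 0 picoseconds: (0.0000, 0.0000, 1.0000)
After 1 picosecond: (0.3300, 0.3600, 0.3100)
After 2 picoseconds: (0.3255, 0.3468, 0.3277)
After 3 picoseconds: (0.3259, 0.3470, 0.3271)
P(in state I after 3 picoseconds) = 0.3271

0.3271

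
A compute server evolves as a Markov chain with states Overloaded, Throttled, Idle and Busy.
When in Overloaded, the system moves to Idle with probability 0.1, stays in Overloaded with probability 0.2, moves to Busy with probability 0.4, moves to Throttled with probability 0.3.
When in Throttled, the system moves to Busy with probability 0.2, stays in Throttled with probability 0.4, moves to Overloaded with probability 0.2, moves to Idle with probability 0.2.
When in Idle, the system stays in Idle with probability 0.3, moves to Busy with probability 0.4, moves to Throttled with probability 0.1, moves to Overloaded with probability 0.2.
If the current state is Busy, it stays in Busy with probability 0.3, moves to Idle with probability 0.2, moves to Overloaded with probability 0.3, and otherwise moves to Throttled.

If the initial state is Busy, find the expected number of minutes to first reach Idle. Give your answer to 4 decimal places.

Let t(s) be the expected number of minutes to first reach Idle from state s, with t(Idle) = 0. Conditioning on the first minute:
t(Overloaded) = 1 + 0.2·t(Overloaded) + 0.3·t(Throttled) + 0.4·t(Busy)
t(Throttled) = 1 + 0.2·t(Overloaded) + 0.4·t(Throttled) + 0.2·t(Busy)
t(Busy) = 1 + 0.3·t(Overloaded) + 0.2·t(Throttled) + 0.3·t(Busy)
Solving: t(Overloaded) = 6.2179, t(Throttled) = 5.6410, t(Busy) = 5.7051.
Expected minutes from Busy to Idle: 5.7051.

5.7051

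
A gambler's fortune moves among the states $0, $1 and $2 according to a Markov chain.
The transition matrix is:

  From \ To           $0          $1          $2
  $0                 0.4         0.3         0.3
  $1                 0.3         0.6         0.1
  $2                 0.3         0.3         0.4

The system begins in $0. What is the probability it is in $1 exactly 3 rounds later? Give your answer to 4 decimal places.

Propagate the distribution vector 3 rounds from $0.
After 0 rounds: (1.0000, 0.0000, 0.0000)
After 1 round: (0.4000, 0.3000, 0.3000)
After 2 rounds: (0.3400, 0.3900, 0.2700)
After 3 rounds: (0.3340, 0.4170, 0.2490)
P(in $1 after 3 rounds) = 0.4170

0.4170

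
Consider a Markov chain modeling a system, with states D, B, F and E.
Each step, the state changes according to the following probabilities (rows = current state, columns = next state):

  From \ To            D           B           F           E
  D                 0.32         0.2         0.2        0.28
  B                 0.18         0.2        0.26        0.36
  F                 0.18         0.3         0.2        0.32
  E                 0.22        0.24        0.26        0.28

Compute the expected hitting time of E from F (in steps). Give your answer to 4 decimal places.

3.1078

Let t(s) be the expected number of steps to first reach E from state s, with t(E) = 0. Conditioning on the first step:
t(D) = 1 + 0.32·t(D) + 0.2·t(B) + 0.2·t(F)
t(B) = 1 + 0.18·t(D) + 0.2·t(B) + 0.26·t(F)
t(F) = 1 + 0.18·t(D) + 0.3·t(B) + 0.2·t(F)
Solving: t(D) = 3.2654, t(B) = 2.9947, t(F) = 3.1078.
Expected steps from F to E: 3.1078.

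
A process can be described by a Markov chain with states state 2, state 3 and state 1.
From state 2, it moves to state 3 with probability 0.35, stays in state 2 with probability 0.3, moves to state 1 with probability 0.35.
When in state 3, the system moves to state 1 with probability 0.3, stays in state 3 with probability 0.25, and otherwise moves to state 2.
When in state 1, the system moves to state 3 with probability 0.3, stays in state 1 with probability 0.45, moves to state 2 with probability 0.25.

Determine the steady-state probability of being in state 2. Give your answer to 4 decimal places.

0.3266

Let the stationary distribution be π with π = πP and π_1 + π_2 + π_3 = 1.
π_1 = 0.3·π_1 + 0.45·π_2 + 0.25·π_3
π_2 = 0.35·π_1 + 0.25·π_2 + 0.3·π_3
Solving with the normalization constraint gives π = (0.3266, 0.3013, 0.3722).
So the stationary probability of state 2 is 0.3266.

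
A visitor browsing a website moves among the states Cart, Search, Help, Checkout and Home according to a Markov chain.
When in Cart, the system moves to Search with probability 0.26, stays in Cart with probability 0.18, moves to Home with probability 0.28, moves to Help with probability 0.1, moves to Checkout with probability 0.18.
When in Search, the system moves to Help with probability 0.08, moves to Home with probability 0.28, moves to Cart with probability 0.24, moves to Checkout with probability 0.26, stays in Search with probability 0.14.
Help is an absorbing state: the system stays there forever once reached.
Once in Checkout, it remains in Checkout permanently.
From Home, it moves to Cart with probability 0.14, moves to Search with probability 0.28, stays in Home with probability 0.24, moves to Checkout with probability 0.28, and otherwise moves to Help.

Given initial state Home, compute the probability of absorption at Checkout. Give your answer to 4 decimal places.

Let h(s) be the probability of absorption at Checkout starting from transient state s. Then h(Checkout) = 1 and h(Help) = 0. By first-step analysis:
h(Cart) = 0.18·h(Cart) + 0.26·h(Search) + 0.1·0 + 0.18·1 + 0.28·h(Home)
h(Search) = 0.24·h(Cart) + 0.14·h(Search) + 0.08·0 + 0.26·1 + 0.28·h(Home)
h(Home) = 0.14·h(Cart) + 0.28·h(Search) + 0.06·0 + 0.28·1 + 0.24·h(Home)
Solving: h(Cart) = 0.7278, h(Search) = 0.7602, h(Home) = 0.7826.
Starting from Home, the probability is 0.7826.

0.7826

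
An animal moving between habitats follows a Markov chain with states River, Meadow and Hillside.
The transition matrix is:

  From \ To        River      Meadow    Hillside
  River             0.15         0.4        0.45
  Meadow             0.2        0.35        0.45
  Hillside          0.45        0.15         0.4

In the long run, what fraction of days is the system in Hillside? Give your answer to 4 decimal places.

Let the stationary distribution be π with π = πP and π_1 + π_2 + π_3 = 1.
π_1 = 0.15·π_1 + 0.2·π_2 + 0.45·π_3
π_2 = 0.4·π_1 + 0.35·π_2 + 0.15·π_3
Solving with the normalization constraint gives π = (0.2925, 0.2789, 0.4286).
So the stationary probability of Hillside is 0.4286.

0.4286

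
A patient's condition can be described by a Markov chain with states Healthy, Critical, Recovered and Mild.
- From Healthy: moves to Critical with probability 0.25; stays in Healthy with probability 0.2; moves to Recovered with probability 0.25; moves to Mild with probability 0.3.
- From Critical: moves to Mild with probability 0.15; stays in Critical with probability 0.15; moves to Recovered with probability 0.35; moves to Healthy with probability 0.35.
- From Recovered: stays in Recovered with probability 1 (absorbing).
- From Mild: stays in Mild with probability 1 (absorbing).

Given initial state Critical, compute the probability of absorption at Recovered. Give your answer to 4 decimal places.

0.6203

Let h(s) be the probability of absorption at Recovered starting from transient state s. Then h(Recovered) = 1 and h(Mild) = 0. By first-step analysis:
h(Healthy) = 0.2·h(Healthy) + 0.25·h(Critical) + 0.25·1 + 0.3·0
h(Critical) = 0.35·h(Healthy) + 0.15·h(Critical) + 0.35·1 + 0.15·0
Solving: h(Healthy) = 0.5063, h(Critical) = 0.6203.
Starting from Critical, the probability is 0.6203.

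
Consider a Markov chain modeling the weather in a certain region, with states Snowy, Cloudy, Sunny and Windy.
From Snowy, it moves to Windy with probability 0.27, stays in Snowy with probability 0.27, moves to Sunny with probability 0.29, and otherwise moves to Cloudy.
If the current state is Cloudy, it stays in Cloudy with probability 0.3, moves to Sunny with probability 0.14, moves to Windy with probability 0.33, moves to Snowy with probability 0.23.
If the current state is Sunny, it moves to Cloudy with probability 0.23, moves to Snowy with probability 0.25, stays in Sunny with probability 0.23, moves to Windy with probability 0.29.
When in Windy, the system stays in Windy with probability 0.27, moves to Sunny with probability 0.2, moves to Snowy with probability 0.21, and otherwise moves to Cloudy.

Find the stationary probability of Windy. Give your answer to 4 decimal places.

Let the stationary distribution be π with π = πP and π_1 + π_2 + π_3 + π_4 = 1.
π_1 = 0.27·π_1 + 0.23·π_2 + 0.25·π_3 + 0.21·π_4
π_2 = 0.17·π_1 + 0.3·π_2 + 0.23·π_3 + 0.32·π_4
π_3 = 0.29·π_1 + 0.14·π_2 + 0.23·π_3 + 0.2·π_4
Solving with the normalization constraint gives π = (0.2380, 0.2600, 0.2122, 0.2898).
So the stationary probability of Windy is 0.2898.

0.2898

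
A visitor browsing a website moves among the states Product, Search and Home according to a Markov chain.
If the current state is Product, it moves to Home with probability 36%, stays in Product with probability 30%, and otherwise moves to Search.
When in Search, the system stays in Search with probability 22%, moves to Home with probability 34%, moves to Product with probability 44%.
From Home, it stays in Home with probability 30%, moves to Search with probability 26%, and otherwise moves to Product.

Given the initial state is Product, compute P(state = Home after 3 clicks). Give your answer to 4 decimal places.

0.3347

Propagate the distribution vector 3 clicks from Product.
After 0 clicks: (1.0000, 0.0000, 0.0000)
After 1 click: (0.3000, 0.3400, 0.3600)
After 2 clicks: (0.3980, 0.2704, 0.3316)
After 3 clicks: (0.3843, 0.2810, 0.3347)
P(in Home after 3 clicks) = 0.3347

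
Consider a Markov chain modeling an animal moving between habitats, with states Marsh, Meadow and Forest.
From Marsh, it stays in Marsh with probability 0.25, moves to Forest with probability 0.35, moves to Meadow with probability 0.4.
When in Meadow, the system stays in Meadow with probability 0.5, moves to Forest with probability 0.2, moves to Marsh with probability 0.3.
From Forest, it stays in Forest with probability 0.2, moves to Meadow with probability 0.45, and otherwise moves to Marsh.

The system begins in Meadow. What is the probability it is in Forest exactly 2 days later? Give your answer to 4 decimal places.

0.2450

Sum over the intermediate state after 1 day:
P = P(Meadow→Marsh)·P(Marsh→Forest) + P(Meadow→Meadow)·P(Meadow→Forest) + P(Meadow→Forest)·P(Forest→Forest)
  = 0.3×0.35 + 0.5×0.2 + 0.2×0.2
  = 0.1050 + 0.1000 + 0.0400 = 0.2450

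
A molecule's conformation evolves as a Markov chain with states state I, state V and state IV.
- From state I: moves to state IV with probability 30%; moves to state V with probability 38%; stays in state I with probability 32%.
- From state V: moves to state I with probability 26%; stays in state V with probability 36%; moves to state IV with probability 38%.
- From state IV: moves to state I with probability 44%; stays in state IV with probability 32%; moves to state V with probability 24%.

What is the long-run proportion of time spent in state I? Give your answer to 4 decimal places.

Let the stationary distribution be π with π = πP and π_1 + π_2 + π_3 = 1.
π_1 = 0.32·π_1 + 0.26·π_2 + 0.44·π_3
π_2 = 0.38·π_1 + 0.36·π_2 + 0.24·π_3
Solving with the normalization constraint gives π = (0.3403, 0.3269, 0.3328).
So the stationary probability of state I is 0.3403.

0.3403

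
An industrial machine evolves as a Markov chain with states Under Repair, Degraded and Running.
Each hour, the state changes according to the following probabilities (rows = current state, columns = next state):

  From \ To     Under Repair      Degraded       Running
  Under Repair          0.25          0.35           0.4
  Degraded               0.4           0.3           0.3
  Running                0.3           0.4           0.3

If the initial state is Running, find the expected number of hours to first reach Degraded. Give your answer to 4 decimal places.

Let t(s) be the expected number of hours to first reach Degraded from state s, with t(Degraded) = 0. Conditioning on the first hour:
t(Under Repair) = 1 + 0.25·t(Under Repair) + 0.4·t(Running)
t(Running) = 1 + 0.3·t(Under Repair) + 0.3·t(Running)
Solving: t(Under Repair) = 2.7160, t(Running) = 2.5926.
Expected hours from Running to Degraded: 2.5926.

2.5926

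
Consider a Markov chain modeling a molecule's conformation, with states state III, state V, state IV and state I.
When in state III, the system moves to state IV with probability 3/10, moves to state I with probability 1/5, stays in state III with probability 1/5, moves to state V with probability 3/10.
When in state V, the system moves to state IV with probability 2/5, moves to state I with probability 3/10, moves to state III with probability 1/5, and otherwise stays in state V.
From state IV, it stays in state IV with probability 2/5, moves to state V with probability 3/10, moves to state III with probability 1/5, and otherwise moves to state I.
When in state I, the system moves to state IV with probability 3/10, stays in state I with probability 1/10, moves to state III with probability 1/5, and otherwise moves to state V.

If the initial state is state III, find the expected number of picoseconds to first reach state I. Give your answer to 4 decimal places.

5.2941

Let t(s) be the expected number of picoseconds to first reach state I from state s, with t(state I) = 0. Conditioning on the first picosecond:
t(state III) = 1 + 0.2·t(state III) + 0.3·t(state V) + 0.3·t(state IV)
t(state V) = 1 + 0.2·t(state III) + 0.1·t(state V) + 0.4·t(state IV)
t(state IV) = 1 + 0.2·t(state III) + 0.3·t(state V) + 0.4·t(state IV)
Solving: t(state III) = 5.2941, t(state V) = 4.9020, t(state IV) = 5.8824.
Expected picoseconds from state III to state I: 5.2941.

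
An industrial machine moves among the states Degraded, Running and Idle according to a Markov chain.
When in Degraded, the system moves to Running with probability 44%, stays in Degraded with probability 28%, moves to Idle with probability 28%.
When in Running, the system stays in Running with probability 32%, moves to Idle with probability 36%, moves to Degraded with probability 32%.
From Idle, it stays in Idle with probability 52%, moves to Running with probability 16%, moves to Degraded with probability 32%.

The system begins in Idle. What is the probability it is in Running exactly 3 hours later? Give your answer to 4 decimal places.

0.2900

Propagate the distribution vector 3 hours from Idle.
After 0 hours: (0.0000, 0.0000, 1.0000)
After 1 hour: (0.3200, 0.1600, 0.5200)
After 2 hours: (0.3072, 0.2752, 0.4176)
After 3 hours: (0.3077, 0.2900, 0.4022)
P(in Running after 3 hours) = 0.2900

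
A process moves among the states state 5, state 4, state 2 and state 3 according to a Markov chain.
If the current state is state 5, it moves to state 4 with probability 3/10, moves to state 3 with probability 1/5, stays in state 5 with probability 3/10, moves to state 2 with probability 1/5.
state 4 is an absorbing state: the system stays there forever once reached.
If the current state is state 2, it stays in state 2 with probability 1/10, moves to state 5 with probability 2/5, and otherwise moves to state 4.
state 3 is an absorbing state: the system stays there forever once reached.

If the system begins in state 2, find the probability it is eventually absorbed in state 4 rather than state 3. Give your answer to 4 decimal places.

0.8545

Let h(s) be the probability of absorption at state 4 starting from transient state s. Then h(state 4) = 1 and h(state 3) = 0. By first-step analysis:
h(state 5) = 0.3·h(state 5) + 0.3·1 + 0.2·h(state 2) + 0.2·0
h(state 2) = 0.4·h(state 5) + 0.5·1 + 0.1·h(state 2)
Solving: h(state 5) = 0.6727, h(state 2) = 0.8545.
Starting from state 2, the probability is 0.8545.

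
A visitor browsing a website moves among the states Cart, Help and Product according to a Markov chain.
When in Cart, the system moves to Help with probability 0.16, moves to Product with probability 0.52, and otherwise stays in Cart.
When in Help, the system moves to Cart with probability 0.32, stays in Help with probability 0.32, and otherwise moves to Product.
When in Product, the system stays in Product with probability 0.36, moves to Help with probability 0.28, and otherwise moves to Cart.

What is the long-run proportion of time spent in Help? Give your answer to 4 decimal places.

0.2496

Let the stationary distribution be π with π = πP and π_1 + π_2 + π_3 = 1.
π_1 = 0.32·π_1 + 0.32·π_2 + 0.36·π_3
π_2 = 0.16·π_1 + 0.32·π_2 + 0.28·π_3
Solving with the normalization constraint gives π = (0.3366, 0.2496, 0.4138).
So the stationary probability of Help is 0.2496.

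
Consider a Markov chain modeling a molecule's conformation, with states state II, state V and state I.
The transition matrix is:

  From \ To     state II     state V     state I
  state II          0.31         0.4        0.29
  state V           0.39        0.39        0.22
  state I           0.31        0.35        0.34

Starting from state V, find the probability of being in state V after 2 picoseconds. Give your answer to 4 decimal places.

Sum over the intermediate state after 1 picosecond:
P = P(state V→state II)·P(state II→state V) + P(state V→state V)·P(state V→state V) + P(state V→state I)·P(state I→state V)
  = 0.39×0.4 + 0.39×0.39 + 0.22×0.35
  = 0.1560 + 0.1521 + 0.0770 = 0.3851

0.3851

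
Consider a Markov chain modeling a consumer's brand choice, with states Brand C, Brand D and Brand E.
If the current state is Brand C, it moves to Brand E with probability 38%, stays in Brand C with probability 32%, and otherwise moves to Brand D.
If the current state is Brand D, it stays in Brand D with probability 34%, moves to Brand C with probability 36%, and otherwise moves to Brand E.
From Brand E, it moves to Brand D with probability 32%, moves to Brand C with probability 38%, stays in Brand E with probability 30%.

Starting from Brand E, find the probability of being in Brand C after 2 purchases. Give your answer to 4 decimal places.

0.3508

Sum over the intermediate state after 1 purchase:
P = P(Brand E→Brand C)·P(Brand C→Brand C) + P(Brand E→Brand D)·P(Brand D→Brand C) + P(Brand E→Brand E)·P(Brand E→Brand C)
  = 0.38×0.32 + 0.32×0.36 + 0.3×0.38
  = 0.1216 + 0.1152 + 0.1140 = 0.3508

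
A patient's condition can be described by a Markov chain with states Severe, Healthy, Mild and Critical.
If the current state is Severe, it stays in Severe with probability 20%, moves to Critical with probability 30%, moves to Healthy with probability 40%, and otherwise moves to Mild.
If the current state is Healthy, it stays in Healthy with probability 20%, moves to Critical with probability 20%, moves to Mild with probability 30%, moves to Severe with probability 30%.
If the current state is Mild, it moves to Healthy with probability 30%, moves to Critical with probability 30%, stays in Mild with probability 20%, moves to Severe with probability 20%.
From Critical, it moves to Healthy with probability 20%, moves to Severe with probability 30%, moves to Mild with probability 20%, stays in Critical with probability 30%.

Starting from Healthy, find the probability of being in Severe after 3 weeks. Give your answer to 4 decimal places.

Propagate the distribution vector 3 weeks from Healthy.
After 0 weeks: (0.0000, 1.0000, 0.0000, 0.0000)
After 1 week: (0.3000, 0.2000, 0.3000, 0.2000)
After 2 weeks: (0.2400, 0.2900, 0.1900, 0.2800)
After 3 weeks: (0.2570, 0.2670, 0.2050, 0.2710)
P(in Severe after 3 weeks) = 0.2570

0.2570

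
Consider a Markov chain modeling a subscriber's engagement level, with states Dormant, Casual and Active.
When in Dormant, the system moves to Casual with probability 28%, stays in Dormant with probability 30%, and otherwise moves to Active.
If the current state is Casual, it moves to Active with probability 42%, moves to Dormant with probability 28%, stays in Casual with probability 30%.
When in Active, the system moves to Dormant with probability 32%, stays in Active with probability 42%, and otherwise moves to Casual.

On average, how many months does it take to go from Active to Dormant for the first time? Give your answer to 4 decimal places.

3.2345

Let t(s) be the expected number of months to first reach Dormant from state s, with t(Dormant) = 0. Conditioning on the first month:
t(Casual) = 1 + 0.3·t(Casual) + 0.42·t(Active)
t(Active) = 1 + 0.26·t(Casual) + 0.42·t(Active)
Solving: t(Casual) = 3.3693, t(Active) = 3.2345.
Expected months from Active to Dormant: 3.2345.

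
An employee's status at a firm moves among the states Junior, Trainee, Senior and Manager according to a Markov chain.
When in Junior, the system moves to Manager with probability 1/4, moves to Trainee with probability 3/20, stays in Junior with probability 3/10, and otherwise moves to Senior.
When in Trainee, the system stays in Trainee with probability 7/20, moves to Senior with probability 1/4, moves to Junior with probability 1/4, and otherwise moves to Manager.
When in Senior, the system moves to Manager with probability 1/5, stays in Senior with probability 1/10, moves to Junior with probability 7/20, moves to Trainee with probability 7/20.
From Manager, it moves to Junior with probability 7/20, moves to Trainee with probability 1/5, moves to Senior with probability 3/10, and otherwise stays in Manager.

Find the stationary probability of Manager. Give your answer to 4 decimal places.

Let the stationary distribution be π with π = πP and π_1 + π_2 + π_3 + π_4 = 1.
π_1 = 0.3·π_1 + 0.25·π_2 + 0.35·π_3 + 0.35·π_4
π_2 = 0.15·π_1 + 0.35·π_2 + 0.35·π_3 + 0.2·π_4
π_3 = 0.3·π_1 + 0.25·π_2 + 0.1·π_3 + 0.3·π_4
Solving with the normalization constraint gives π = (0.3086, 0.2593, 0.2392, 0.1928).
So the stationary probability of Manager is 0.1928.

0.1928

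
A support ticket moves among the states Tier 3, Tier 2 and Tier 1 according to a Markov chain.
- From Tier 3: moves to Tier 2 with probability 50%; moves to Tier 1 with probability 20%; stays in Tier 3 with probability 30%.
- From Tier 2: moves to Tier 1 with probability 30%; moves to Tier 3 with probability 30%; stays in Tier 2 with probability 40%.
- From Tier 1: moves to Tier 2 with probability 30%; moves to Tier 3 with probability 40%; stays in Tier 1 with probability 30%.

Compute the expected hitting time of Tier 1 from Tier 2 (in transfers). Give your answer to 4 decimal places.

3.7037

Let t(s) be the expected number of transfers to first reach Tier 1 from state s, with t(Tier 1) = 0. Conditioning on the first transfer:
t(Tier 3) = 1 + 0.3·t(Tier 3) + 0.5·t(Tier 2)
t(Tier 2) = 1 + 0.3·t(Tier 3) + 0.4·t(Tier 2)
Solving: t(Tier 3) = 4.0741, t(Tier 2) = 3.7037.
Expected transfers from Tier 2 to Tier 1: 3.7037.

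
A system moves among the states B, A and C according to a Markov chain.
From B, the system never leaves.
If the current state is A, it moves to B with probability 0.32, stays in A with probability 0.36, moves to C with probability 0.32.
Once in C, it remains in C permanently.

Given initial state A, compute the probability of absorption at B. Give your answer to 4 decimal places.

0.5000

Let h(s) be the probability of absorption at B starting from transient state s. Then h(B) = 1 and h(C) = 0. By first-step analysis:
h(A) = 0.32·1 + 0.36·h(A) + 0.32·0
Solving: h(A) = 0.5000.
Starting from A, the probability is 0.5000.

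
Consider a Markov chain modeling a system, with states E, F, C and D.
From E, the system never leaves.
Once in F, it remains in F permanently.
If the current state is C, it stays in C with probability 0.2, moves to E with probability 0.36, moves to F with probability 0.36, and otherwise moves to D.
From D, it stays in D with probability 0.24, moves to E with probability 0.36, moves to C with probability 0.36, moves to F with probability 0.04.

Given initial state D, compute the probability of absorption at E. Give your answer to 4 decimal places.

Let h(s) be the probability of absorption at E starting from transient state s. Then h(E) = 1 and h(F) = 0. By first-step analysis:
h(C) = 0.36·1 + 0.36·0 + 0.2·h(C) + 0.08·h(D)
h(D) = 0.36·1 + 0.04·0 + 0.36·h(C) + 0.24·h(D)
Solving: h(C) = 0.5221, h(D) = 0.7210.
Starting from D, the probability is 0.7210.

0.7210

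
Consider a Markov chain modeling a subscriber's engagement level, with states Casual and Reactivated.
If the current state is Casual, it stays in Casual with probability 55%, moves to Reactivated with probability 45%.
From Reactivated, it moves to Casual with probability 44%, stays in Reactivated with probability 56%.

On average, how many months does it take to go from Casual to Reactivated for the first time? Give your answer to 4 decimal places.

Let t(s) be the expected number of months to first reach Reactivated from state s, with t(Reactivated) = 0. Conditioning on the first month:
t(Casual) = 1 + 0.55·t(Casual)
Solving: t(Casual) = 2.2222.
Expected months from Casual to Reactivated: 2.2222.

2.2222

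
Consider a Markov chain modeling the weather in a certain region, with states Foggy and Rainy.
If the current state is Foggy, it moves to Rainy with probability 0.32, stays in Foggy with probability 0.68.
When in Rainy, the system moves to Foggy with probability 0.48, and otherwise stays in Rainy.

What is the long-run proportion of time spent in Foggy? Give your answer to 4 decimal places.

0.6000

Let the stationary distribution be π with π = πP and π_1 + π_2 = 1.
π_1 = 0.68·π_1 + 0.48·π_2
Solving with the normalization constraint gives π = (0.6000, 0.4000).
So the stationary probability of Foggy is 0.6000.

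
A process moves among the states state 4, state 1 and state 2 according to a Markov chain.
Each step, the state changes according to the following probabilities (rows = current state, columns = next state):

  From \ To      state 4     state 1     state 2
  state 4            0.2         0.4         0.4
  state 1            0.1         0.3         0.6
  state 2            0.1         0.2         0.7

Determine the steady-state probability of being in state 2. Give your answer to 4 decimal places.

0.6420

Let the stationary distribution be π with π = πP and π_1 + π_2 + π_3 = 1.
π_1 = 0.2·π_1 + 0.1·π_2 + 0.1·π_3
π_2 = 0.4·π_1 + 0.3·π_2 + 0.2·π_3
Solving with the normalization constraint gives π = (0.1111, 0.2469, 0.6420).
So the stationary probability of state 2 is 0.6420.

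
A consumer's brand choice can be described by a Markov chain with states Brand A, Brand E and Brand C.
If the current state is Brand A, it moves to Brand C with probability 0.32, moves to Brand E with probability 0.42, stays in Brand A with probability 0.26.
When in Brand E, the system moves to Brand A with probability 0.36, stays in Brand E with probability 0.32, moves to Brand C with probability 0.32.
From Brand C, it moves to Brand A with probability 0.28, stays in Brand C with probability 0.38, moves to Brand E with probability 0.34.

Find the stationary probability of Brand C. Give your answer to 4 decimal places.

Let the stationary distribution be π with π = πP and π_1 + π_2 + π_3 = 1.
π_1 = 0.26·π_1 + 0.36·π_2 + 0.28·π_3
π_2 = 0.42·π_1 + 0.32·π_2 + 0.34·π_3
Solving with the normalization constraint gives π = (0.3025, 0.3571, 0.3404).
So the stationary probability of Brand C is 0.3404.

0.3404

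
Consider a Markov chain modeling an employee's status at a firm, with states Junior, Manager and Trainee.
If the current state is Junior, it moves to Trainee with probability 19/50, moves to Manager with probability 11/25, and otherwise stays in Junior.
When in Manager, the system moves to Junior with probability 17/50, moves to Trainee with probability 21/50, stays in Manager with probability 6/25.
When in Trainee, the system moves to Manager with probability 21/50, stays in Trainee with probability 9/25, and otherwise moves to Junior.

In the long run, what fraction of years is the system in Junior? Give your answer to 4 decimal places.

Let the stationary distribution be π with π = πP and π_1 + π_2 + π_3 = 1.
π_1 = 0.18·π_1 + 0.34·π_2 + 0.22·π_3
π_2 = 0.44·π_1 + 0.24·π_2 + 0.42·π_3
Solving with the normalization constraint gives π = (0.2531, 0.3602, 0.3867).
So the stationary probability of Junior is 0.2531.

0.2531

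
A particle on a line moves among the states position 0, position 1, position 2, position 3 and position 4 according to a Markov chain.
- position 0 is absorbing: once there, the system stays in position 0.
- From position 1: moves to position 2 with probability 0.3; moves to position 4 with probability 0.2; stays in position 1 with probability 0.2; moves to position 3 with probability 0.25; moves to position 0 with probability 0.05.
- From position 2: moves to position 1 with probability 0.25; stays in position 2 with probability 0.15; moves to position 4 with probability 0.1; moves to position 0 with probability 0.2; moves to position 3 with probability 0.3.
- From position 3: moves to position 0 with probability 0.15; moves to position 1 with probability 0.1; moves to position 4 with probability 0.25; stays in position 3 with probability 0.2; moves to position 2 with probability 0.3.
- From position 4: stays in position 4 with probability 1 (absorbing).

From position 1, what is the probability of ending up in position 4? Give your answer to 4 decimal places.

0.6202

Let h(s) be the probability of absorption at position 4 starting from transient state s. Then h(position 4) = 1 and h(position 0) = 0. By first-step analysis:
h(position 1) = 0.05·0 + 0.2·h(position 1) + 0.3·h(position 2) + 0.25·h(position 3) + 0.2·1
h(position 2) = 0.2·0 + 0.25·h(position 1) + 0.15·h(position 2) + 0.3·h(position 3) + 0.1·1
h(position 3) = 0.15·0 + 0.1·h(position 1) + 0.3·h(position 2) + 0.2·h(position 3) + 0.25·1
Solving: h(position 1) = 0.6202, h(position 2) = 0.5045, h(position 3) = 0.5792.
Starting from position 1, the probability is 0.6202.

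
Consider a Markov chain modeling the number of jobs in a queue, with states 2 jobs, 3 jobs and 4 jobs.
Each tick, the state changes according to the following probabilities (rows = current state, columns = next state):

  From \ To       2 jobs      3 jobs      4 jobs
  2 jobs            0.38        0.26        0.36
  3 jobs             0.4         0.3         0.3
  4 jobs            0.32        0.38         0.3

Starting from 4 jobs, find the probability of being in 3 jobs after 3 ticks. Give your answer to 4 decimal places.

Propagate the distribution vector 3 ticks from 4 jobs.
After 0 ticks: (0.0000, 0.0000, 1.0000)
After 1 tick: (0.3200, 0.3800, 0.3000)
After 2 ticks: (0.3696, 0.3112, 0.3192)
After 3 ticks: (0.3671, 0.3108, 0.3222)
P(in 3 jobs after 3 ticks) = 0.3108

0.3108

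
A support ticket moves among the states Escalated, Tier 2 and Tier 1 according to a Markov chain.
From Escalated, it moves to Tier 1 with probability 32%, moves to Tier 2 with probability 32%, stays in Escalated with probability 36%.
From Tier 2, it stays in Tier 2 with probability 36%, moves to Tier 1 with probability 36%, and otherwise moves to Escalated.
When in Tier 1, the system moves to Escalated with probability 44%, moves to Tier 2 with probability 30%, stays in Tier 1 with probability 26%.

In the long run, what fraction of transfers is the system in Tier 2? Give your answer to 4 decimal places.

0.3268

Let the stationary distribution be π with π = πP and π_1 + π_2 + π_3 = 1.
π_1 = 0.36·π_1 + 0.28·π_2 + 0.44·π_3
π_2 = 0.32·π_1 + 0.36·π_2 + 0.3·π_3
Solving with the normalization constraint gives π = (0.3590, 0.3268, 0.3142).
So the stationary probability of Tier 2 is 0.3268.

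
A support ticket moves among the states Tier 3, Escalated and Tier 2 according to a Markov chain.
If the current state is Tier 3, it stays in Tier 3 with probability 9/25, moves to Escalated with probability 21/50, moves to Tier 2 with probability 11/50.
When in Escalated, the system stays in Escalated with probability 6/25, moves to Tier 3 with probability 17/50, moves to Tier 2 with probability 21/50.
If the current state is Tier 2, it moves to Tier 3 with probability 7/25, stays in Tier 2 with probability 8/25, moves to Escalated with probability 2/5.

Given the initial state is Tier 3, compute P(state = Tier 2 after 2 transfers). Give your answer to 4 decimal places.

0.3260

Sum over the intermediate state after 1 transfer:
P = P(Tier 3→Tier 3)·P(Tier 3→Tier 2) + P(Tier 3→Escalated)·P(Escalated→Tier 2) + P(Tier 3→Tier 2)·P(Tier 2→Tier 2)
  = 0.36×0.22 + 0.42×0.42 + 0.22×0.32
  = 0.0792 + 0.1764 + 0.0704 = 0.3260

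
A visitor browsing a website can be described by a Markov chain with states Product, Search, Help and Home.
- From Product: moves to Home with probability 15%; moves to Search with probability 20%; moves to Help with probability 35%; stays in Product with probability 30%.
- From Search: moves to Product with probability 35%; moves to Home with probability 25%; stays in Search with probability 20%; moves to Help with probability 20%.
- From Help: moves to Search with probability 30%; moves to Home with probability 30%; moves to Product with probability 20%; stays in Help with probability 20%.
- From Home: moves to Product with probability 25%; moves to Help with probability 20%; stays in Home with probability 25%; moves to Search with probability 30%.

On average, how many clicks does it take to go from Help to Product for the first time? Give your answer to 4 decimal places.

3.9286

Let t(s) be the expected number of clicks to first reach Product from state s, with t(Product) = 0. Conditioning on the first click:
t(Search) = 1 + 0.2·t(Search) + 0.2·t(Help) + 0.25·t(Home)
t(Help) = 1 + 0.3·t(Search) + 0.2·t(Help) + 0.3·t(Home)
t(Home) = 1 + 0.3·t(Search) + 0.2·t(Help) + 0.25·t(Home)
Solving: t(Search) = 3.4014, t(Help) = 3.9286, t(Home) = 3.7415.
Expected clicks from Help to Product: 3.9286.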